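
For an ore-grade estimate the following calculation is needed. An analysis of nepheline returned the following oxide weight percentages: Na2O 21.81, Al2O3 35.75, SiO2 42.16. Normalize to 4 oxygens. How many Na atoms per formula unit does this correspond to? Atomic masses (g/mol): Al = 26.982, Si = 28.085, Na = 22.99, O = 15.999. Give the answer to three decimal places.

1.003 Na apfu

Na2O: 21.81/61.979 = 0.35189 mol → 0.70378 mol Na, 0.35189 mol O.
Al2O3: 35.75/101.961 = 0.35062 mol → 0.70124 mol Al, 1.05186 mol O.
SiO2: 42.16/60.083 = 0.70170 mol → 0.70170 mol Si, 1.40340 mol O.
Total oxygen = 2.80715 mol. Normalization factor = 4/2.80715 = 1.42493.
Na per 4 O = 0.70378 × 1.42493 = 1.003.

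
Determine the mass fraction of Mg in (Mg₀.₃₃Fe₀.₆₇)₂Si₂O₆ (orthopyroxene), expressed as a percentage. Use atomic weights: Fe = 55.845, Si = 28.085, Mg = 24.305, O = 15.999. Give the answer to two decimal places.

Molar mass of (Mg₀.₃₃Fe₀.₆₇)₂Si₂O₆: 0.66*24.305 + 1.34*55.845 + 2*28.085 + 6*15.999 = 243.038 g/mol.
Mass of Mg per formula unit: 0.66 × 24.305 = 16.041 g.
Weight fraction Mg = 16.041 / 243.038 = 0.0660.

6.60 wt%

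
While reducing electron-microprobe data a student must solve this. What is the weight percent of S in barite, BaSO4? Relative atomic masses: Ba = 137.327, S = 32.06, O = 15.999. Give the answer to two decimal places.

13.74 mass %

Molar mass of BaSO4: 1·137.327 + 1·32.06 + 4·15.999 = 233.383 g/mol.
Mass of S per formula unit: 1 × 32.06 = 32.060 g.
Weight fraction S = 32.060 / 233.383 = 0.1374.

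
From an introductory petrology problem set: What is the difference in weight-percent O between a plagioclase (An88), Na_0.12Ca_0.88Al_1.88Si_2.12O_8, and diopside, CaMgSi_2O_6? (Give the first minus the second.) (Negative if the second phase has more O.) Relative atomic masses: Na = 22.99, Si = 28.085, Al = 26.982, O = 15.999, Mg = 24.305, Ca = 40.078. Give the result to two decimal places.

2.00 percentage points

O in Na_0.12Ca_0.88Al_1.88Si_2.12O_8: molar mass 276.286 g/mol; 8×15.999 = 127.992 g → 46.33 wt%.
O in CaMgSi_2O_6: molar mass 216.547 g/mol; 6×15.999 = 95.994 g → 44.33 wt%.
Difference = 46.33 − 44.33 = 2.00 percentage points.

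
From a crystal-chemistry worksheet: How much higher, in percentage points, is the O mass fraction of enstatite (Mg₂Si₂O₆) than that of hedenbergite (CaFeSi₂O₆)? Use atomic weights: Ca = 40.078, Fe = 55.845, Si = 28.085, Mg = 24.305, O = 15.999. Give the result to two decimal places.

9.12 percentage points

First mineral: 95.994 g O in 200.774 g formula = 47.81 wt% O.
Second mineral: 95.994 g O in 248.087 g formula = 38.69 wt% O.
47.81% − 38.69% gives a difference of 9.12 percentage points.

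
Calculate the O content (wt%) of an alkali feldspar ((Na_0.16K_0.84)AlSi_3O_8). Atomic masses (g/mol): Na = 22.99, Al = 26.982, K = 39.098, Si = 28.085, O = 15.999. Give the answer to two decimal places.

46.42 wt%

M((Na_0.16K_0.84)AlSi_3O_8) = 275.750 g/mol.
O contributes 8 × 15.999 = 127.992 g per mole.
127.992/275.750 = 0.4642 → 46.42%.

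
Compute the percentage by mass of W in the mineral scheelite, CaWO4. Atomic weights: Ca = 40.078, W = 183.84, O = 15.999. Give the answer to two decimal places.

M(CaWO4) = 287.914 g/mol.
W contributes 1 × 183.84 = 183.840 g per mole.
183.840/287.914 = 0.6385 → 63.85%.

63.85 mass %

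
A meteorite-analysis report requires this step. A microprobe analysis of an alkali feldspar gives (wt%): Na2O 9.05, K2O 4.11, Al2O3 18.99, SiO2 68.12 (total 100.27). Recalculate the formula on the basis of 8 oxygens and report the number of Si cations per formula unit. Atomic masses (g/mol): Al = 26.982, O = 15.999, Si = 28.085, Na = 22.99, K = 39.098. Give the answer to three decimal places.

3.007 Si apfu

Na2O (M=61.979): mol = 0.14602; Na = 0.29204, O = 0.14602.
K2O (M=94.195): mol = 0.04363; K = 0.08726, O = 0.04363.
Al2O3 (M=101.961): mol = 0.18625; Al = 0.37250, O = 0.55875.
SiO2 (M=60.083): mol = 1.13376; Si = 1.13376, O = 2.26752.
ΣO = 3.01592; factor = 8/ΣO = 2.65259.
Si apfu = 1.13376 × 2.65259 = 3.007.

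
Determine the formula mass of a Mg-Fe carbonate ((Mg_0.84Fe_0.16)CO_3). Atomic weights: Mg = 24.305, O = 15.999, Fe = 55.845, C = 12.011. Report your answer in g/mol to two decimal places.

Mg: 0.84 × 24.305 = 20.4162
Fe: 0.16 × 55.845 = 8.9352
C: 1 × 12.011 = 12.0110
O: 3 × 15.999 = 47.9970
Summing the contributions gives the formula mass.

89.36 g/mol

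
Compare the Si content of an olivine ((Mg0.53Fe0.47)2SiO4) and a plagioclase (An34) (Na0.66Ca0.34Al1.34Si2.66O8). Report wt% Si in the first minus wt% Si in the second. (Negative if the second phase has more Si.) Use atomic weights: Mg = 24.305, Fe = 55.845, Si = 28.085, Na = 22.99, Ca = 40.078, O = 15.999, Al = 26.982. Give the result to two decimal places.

First mineral: 28.085 g Si in 170.339 g formula = 16.49 wt% Si.
Second mineral: 74.706 g Si in 267.654 g formula = 27.91 wt% Si.
16.49% − 27.91% gives a difference of -11.42 percentage points.

-11.42 percentage points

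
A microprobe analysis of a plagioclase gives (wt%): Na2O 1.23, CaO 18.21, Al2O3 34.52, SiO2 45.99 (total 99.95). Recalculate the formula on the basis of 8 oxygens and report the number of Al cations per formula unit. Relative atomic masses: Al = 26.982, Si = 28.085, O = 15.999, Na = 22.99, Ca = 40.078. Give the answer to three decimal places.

1.874 Al apfu

Na2O (M=61.979): mol = 0.01985; Na = 0.03970, O = 0.01985.
CaO (M=56.077): mol = 0.32473; Ca = 0.32473, O = 0.32473.
Al2O3 (M=101.961): mol = 0.33856; Al = 0.67712, O = 1.01568.
SiO2 (M=60.083): mol = 0.76544; Si = 0.76544, O = 1.53088.
ΣO = 2.89114; factor = 8/ΣO = 2.76707.
Al apfu = 0.67712 × 2.76707 = 1.874.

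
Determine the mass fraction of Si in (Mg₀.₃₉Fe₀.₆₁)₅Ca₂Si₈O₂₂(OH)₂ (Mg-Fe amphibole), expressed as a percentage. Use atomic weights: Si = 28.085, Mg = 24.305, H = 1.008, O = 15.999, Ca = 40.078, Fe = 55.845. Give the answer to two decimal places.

M((Mg₀.₃₉Fe₀.₆₁)₅Ca₂Si₈O₂₂(OH)₂) = 908.550 g/mol.
Si contributes 8 × 28.085 = 224.680 g per mole.
224.680/908.550 = 0.2473 → 24.73%.

24.73 wt%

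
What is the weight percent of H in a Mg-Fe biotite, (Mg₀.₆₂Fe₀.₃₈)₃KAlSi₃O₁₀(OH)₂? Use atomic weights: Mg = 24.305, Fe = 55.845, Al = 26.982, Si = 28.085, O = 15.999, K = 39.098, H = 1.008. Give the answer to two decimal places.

M((Mg₀.₆₂Fe₀.₃₈)₃KAlSi₃O₁₀(OH)₂) = 453.210 g/mol.
H contributes 2 × 1.008 = 2.016 g per mole.
2.016/453.210 = 0.0044 → 0.44%.

0.44 wt%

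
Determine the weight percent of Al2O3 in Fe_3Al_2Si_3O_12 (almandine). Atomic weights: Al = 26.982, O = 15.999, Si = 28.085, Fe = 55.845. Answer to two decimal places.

20.48 wt%

Formula mass = 497.742 g/mol.
2 Al → 1.0000 mol Al2O3 per formula unit; M(Al2O3) = 101.961, so Al2O3 mass = 101.961 g.
101.961/497.742 × 100 = 20.48 wt%.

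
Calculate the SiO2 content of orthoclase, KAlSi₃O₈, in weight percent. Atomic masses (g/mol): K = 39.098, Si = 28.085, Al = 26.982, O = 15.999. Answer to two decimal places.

Formula mass = 278.327 g/mol.
3 Si → 3.0000 mol SiO2 per formula unit; M(SiO2) = 60.083, so SiO2 mass = 180.249 g.
180.249/278.327 × 100 = 64.76 wt%.

64.76 wt%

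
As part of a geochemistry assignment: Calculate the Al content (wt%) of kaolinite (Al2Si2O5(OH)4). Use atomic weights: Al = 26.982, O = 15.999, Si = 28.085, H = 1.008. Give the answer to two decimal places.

20.90 wt%

M(Al2Si2O5(OH)4) = 258.157 g/mol.
Al contributes 2 × 26.982 = 53.964 g per mole.
53.964/258.157 = 0.2090 → 20.90%.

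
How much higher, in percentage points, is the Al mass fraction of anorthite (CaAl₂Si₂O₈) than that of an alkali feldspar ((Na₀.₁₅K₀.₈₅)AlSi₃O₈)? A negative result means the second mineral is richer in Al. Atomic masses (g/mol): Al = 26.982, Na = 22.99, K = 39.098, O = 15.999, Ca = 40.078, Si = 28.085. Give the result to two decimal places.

First mineral: 53.964 g Al in 278.204 g formula = 19.40 wt% Al.
Second mineral: 26.982 g Al in 275.911 g formula = 9.78 wt% Al.
19.40% − 9.78% gives a difference of 9.62 percentage points.

9.62 percentage points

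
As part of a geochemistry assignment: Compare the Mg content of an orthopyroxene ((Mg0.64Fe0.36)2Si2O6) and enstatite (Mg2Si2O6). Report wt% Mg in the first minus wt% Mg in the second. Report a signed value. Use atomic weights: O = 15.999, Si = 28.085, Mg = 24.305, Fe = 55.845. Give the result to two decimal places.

Mg in (Mg0.64Fe0.36)2Si2O6: molar mass 223.483 g/mol; 1.28×24.305 = 31.110 g → 13.92 wt%.
Mg in Mg2Si2O6: molar mass 200.774 g/mol; 2×24.305 = 48.610 g → 24.21 wt%.
Difference = 13.92 − 24.21 = -10.29 percentage points.

-10.29 percentage points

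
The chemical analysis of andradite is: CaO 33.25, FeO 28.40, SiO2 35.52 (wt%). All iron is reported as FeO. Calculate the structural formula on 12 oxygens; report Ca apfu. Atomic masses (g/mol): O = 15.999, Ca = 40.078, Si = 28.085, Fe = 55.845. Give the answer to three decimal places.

3.278 Ca apfu

CaO (M=56.077): mol = 0.59293; Ca = 0.59293, O = 0.59293.
FeO (M=71.844): mol = 0.39530; Fe = 0.39530, O = 0.39530.
SiO2 (M=60.083): mol = 0.59118; Si = 0.59118, O = 1.18236.
ΣO = 2.17059; factor = 12/ΣO = 5.52845.
Ca apfu = 0.59293 × 5.52845 = 3.278.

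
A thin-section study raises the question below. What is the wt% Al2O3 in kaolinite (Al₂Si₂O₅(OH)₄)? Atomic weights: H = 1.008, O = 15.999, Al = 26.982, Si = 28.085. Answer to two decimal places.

Formula mass = 258.157 g/mol.
2 Al → 1.0000 mol Al2O3 per formula unit; M(Al2O3) = 101.961, so Al2O3 mass = 101.961 g.
101.961/258.157 × 100 = 39.50 wt%.

39.50 wt%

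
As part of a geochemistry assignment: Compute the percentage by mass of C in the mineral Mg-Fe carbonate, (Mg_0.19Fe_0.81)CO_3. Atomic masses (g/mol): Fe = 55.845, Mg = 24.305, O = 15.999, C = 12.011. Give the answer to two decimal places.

10.93 mass %

Formula mass = 0.19·24.305 + 0.81·55.845 + 1·12.011 + 3·15.999 = 109.860 g/mol, of which 12.011 g is C.
So C makes up 12.011/109.860 = 0.1093 of the mass, i.e. 10.93%.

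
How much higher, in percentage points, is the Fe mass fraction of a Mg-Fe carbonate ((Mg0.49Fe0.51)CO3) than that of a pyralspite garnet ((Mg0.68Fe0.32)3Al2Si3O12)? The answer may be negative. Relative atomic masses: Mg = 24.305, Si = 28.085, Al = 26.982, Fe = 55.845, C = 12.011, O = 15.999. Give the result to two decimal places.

16.00 percentage points

Fe in (Mg0.49Fe0.51)CO3: molar mass 100.398 g/mol; 0.51×55.845 = 28.481 g → 28.37 wt%.
Fe in (Mg0.68Fe0.32)3Al2Si3O12: molar mass 433.400 g/mol; 0.96×55.845 = 53.611 g → 12.37 wt%.
Difference = 28.37 − 12.37 = 16.00 percentage points.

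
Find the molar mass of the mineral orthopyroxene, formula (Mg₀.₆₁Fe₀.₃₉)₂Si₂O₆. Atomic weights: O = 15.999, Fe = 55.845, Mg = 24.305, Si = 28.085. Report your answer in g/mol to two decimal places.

Mg: 1.22 × 24.305 = 29.6521
Fe: 0.78 × 55.845 = 43.5591
Si: 2 × 28.085 = 56.1700
O: 6 × 15.999 = 95.9940
Summing the contributions gives the formula mass.

225.38 g/mol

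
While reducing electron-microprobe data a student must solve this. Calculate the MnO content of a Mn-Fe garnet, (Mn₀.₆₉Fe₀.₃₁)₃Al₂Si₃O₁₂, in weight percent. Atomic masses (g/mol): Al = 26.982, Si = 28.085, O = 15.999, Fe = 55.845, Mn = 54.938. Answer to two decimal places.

Formula mass = 495.865 g/mol.
2.07 Mn → 2.0700 mol MnO per formula unit; M(MnO) = 70.937, so MnO mass = 146.840 g.
146.840/495.865 × 100 = 29.61 wt%.

29.61 wt%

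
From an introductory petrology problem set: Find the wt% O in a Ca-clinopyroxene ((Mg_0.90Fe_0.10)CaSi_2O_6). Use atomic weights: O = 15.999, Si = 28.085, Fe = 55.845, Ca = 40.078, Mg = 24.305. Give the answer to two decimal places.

Molar mass of (Mg_0.90Fe_0.10)CaSi_2O_6: 0.90×24.305 + 0.10×55.845 + 1×40.078 + 2×28.085 + 6×15.999 = 219.701 g/mol.
Mass of O per formula unit: 6 × 15.999 = 95.994 g.
Weight fraction O = 95.994 / 219.701 = 0.4369.

43.69 mass %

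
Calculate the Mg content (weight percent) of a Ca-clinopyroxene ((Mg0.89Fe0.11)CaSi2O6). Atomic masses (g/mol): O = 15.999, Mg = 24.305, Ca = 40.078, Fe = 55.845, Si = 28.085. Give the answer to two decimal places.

9.83 weight percent

Formula mass = 0.89*24.305 + 0.11*55.845 + 1*40.078 + 2*28.085 + 6*15.999 = 220.016 g/mol, of which 21.631 g is Mg.
So Mg makes up 21.631/220.016 = 0.0983 of the mass, i.e. 9.83%.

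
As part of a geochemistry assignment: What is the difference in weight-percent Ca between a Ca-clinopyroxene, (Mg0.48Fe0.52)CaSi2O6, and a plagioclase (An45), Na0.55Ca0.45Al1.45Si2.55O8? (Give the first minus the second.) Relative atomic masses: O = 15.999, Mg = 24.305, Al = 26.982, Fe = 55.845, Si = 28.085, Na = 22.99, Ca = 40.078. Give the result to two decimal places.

Ca in (Mg0.48Fe0.52)CaSi2O6: molar mass 232.948 g/mol; 1×40.078 = 40.078 g → 17.20 wt%.
Ca in Na0.55Ca0.45Al1.45Si2.55O8: molar mass 269.412 g/mol; 0.45×40.078 = 18.035 g → 6.69 wt%.
Difference = 17.20 − 6.69 = 10.51 percentage points.

10.51 percentage points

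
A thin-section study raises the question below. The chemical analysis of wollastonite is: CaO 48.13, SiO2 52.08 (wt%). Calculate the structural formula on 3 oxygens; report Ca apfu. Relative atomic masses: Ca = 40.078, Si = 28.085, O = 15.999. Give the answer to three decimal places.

0.993 Ca apfu

CaO: 48.13/56.077 = 0.85828 mol → 0.85828 mol Ca, 0.85828 mol O.
SiO2: 52.08/60.083 = 0.86680 mol → 0.86680 mol Si, 1.73360 mol O.
Total oxygen = 2.59188 mol. Normalization factor = 3/2.59188 = 1.15746.
Ca per 3 O = 0.85828 × 1.15746 = 0.993.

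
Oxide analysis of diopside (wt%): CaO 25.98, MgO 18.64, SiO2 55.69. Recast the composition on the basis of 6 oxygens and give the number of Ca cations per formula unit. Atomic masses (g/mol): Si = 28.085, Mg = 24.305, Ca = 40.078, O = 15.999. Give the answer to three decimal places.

1.000 Ca apfu

CaO (M=56.077): mol = 0.46329; Ca = 0.46329, O = 0.46329.
MgO (M=40.304): mol = 0.46249; Mg = 0.46249, O = 0.46249.
SiO2 (M=60.083): mol = 0.92688; Si = 0.92688, O = 1.85376.
ΣO = 2.77954; factor = 6/ΣO = 2.15863.
Ca apfu = 0.46329 × 2.15863 = 1.000.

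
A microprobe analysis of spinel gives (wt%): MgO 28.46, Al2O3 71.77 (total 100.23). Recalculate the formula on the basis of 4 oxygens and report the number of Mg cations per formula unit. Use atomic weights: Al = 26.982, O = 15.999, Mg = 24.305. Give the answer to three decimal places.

MgO: 28.46/40.304 = 0.70613 mol → 0.70613 mol Mg, 0.70613 mol O.
Al2O3: 71.77/101.961 = 0.70390 mol → 1.40780 mol Al, 2.11170 mol O.
Total oxygen = 2.81783 mol. Normalization factor = 4/2.81783 = 1.41953.
Mg per 4 O = 0.70613 × 1.41953 = 1.002.

1.002 Mg apfu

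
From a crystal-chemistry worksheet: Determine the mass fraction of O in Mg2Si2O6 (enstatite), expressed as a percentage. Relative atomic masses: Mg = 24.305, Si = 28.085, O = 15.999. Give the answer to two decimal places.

Molar mass of Mg2Si2O6: 2×24.305 + 2×28.085 + 6×15.999 = 200.774 g/mol.
Mass of O per formula unit: 6 × 15.999 = 95.994 g.
Weight fraction O = 95.994 / 200.774 = 0.4781.

47.81 weight percent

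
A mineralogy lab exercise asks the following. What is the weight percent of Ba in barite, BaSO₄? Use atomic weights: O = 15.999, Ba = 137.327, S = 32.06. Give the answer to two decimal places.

58.84 mass %

Molar mass of BaSO₄: 1*137.327 + 1*32.06 + 4*15.999 = 233.383 g/mol.
Mass of Ba per formula unit: 1 × 137.327 = 137.327 g.
Weight fraction Ba = 137.327 / 233.383 = 0.5884.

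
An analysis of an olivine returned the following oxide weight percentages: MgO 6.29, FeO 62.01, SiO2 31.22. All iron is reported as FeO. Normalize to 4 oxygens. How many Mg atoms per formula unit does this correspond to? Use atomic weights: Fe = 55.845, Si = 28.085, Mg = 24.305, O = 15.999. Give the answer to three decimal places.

0.303 Mg apfu

MgO: 6.29/40.304 = 0.15606 mol → 0.15606 mol Mg, 0.15606 mol O.
FeO: 62.01/71.844 = 0.86312 mol → 0.86312 mol Fe, 0.86312 mol O.
SiO2: 31.22/60.083 = 0.51961 mol → 0.51961 mol Si, 1.03922 mol O.
Total oxygen = 2.05840 mol. Normalization factor = 4/2.05840 = 1.94326.
Mg per 4 O = 0.15606 × 1.94326 = 0.303.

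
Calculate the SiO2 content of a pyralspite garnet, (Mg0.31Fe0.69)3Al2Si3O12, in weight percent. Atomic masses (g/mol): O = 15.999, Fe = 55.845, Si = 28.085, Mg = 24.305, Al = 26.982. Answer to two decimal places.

Formula mass = 468.410 g/mol.
3 Si → 3.0000 mol SiO2 per formula unit; M(SiO2) = 60.083, so SiO2 mass = 180.249 g.
180.249/468.410 × 100 = 38.48 wt%.

38.48 wt%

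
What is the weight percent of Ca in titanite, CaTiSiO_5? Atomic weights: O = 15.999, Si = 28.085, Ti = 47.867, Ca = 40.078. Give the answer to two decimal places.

20.45 weight percent

Formula mass = 1*40.078 + 1*47.867 + 1*28.085 + 5*15.999 = 196.025 g/mol, of which 40.078 g is Ca.
So Ca makes up 40.078/196.025 = 0.2045 of the mass, i.e. 20.45%.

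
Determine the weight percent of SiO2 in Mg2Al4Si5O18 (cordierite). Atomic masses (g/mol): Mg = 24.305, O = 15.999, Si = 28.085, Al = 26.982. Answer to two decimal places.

M(Mg2Al4Si5O18) = 584.945 g/mol; M(SiO2) = 60.083 g/mol.
Moles SiO2 per formula unit = 5 Si ÷ 1 = 5.0000.
SiO2 fraction = (5.0000 × 60.083) / 584.945 = 300.415/584.945 = 0.5136.

51.36 wt%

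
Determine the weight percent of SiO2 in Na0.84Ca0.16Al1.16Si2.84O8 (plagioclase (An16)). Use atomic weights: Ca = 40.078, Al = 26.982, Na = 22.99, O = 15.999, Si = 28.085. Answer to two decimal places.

64.45 wt%

M(Na0.84Ca0.16Al1.16Si2.84O8) = 264.777 g/mol; M(SiO2) = 60.083 g/mol.
Moles SiO2 per formula unit = 2.84 Si ÷ 1 = 2.8400.
SiO2 fraction = (2.8400 × 60.083) / 264.777 = 170.636/264.777 = 0.6445.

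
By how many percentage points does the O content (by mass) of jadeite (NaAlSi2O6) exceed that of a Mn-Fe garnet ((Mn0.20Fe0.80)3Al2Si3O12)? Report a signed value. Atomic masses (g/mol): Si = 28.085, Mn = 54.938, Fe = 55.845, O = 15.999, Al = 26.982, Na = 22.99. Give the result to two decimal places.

8.88 percentage points

O in NaAlSi2O6: molar mass 202.136 g/mol; 6×15.999 = 95.994 g → 47.49 wt%.
O in (Mn0.20Fe0.80)3Al2Si3O12: molar mass 497.198 g/mol; 12×15.999 = 191.988 g → 38.61 wt%.
Difference = 47.49 − 38.61 = 8.88 percentage points.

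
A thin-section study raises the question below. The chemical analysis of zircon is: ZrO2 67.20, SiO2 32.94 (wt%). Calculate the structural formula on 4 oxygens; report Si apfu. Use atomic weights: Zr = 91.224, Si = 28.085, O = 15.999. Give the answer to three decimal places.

1.003 Si apfu

67.20 wt% ZrO2 ÷ 123.222 g/mol = 0.54536 mol, giving 0.54536 Zr and 1.09072 O.
32.94 wt% SiO2 ÷ 60.083 g/mol = 0.54824 mol, giving 0.54824 Si and 1.09648 O.
Oxygen sums to 2.18720; scaling by 4/2.18720 = 1.82882 puts the formula on 4 O.
Si: 0.54824 × 1.82882 = 1.003 atoms per formula unit.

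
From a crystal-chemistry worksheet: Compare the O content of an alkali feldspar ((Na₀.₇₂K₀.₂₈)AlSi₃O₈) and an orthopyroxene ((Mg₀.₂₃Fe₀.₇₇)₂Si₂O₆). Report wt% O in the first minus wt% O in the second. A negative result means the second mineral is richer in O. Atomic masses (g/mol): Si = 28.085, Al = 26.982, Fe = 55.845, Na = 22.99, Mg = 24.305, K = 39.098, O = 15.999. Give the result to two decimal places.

First mineral: 127.992 g O in 266.729 g formula = 47.99 wt% O.
Second mineral: 95.994 g O in 249.346 g formula = 38.50 wt% O.
47.99% − 38.50% gives a difference of 9.49 percentage points.

9.49 percentage points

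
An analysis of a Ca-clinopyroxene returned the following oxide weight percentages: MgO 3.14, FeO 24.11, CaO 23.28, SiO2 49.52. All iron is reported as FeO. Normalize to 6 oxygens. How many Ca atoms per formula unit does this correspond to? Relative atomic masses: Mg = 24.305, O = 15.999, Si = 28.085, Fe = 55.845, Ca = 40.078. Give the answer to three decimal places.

MgO: 3.14/40.304 = 0.07791 mol → 0.07791 mol Mg, 0.07791 mol O.
FeO: 24.11/71.844 = 0.33559 mol → 0.33559 mol Fe, 0.33559 mol O.
CaO: 23.28/56.077 = 0.41514 mol → 0.41514 mol Ca, 0.41514 mol O.
SiO2: 49.52/60.083 = 0.82419 mol → 0.82419 mol Si, 1.64838 mol O.
Total oxygen = 2.47702 mol. Normalization factor = 6/2.47702 = 2.42227.
Ca per 6 O = 0.41514 × 2.42227 = 1.006.

1.006 Ca apfu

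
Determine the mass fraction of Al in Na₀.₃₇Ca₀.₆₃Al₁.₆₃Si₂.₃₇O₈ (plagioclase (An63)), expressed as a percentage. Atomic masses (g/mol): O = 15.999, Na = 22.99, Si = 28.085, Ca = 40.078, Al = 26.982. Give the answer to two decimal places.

Molar mass of Na₀.₃₇Ca₀.₆₃Al₁.₆₃Si₂.₃₇O₈: 0.37·22.99 + 0.63·40.078 + 1.63·26.982 + 2.37·28.085 + 8·15.999 = 272.290 g/mol.
Mass of Al per formula unit: 1.63 × 26.982 = 43.981 g.
Weight fraction Al = 43.981 / 272.290 = 0.1615.

16.15 mass %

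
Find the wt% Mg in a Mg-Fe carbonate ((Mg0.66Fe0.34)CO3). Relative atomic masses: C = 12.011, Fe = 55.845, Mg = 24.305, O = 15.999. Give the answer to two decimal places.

16.88 wt%

M((Mg0.66Fe0.34)CO3) = 95.037 g/mol.
Mg contributes 0.66 × 24.305 = 16.041 g per mole.
16.041/95.037 = 0.1688 → 16.88%.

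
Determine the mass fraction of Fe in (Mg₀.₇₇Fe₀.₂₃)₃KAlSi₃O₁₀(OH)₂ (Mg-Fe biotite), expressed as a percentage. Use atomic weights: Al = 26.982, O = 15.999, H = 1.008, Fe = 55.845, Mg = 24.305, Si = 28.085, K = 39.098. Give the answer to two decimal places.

Molar mass of (Mg₀.₇₇Fe₀.₂₃)₃KAlSi₃O₁₀(OH)₂: 2.31·24.305 + 0.69·55.845 + 1·39.098 + 1·26.982 + 3·28.085 + 12·15.999 + 2·1.008 = 439.017 g/mol.
Mass of Fe per formula unit: 0.69 × 55.845 = 38.533 g.
Weight fraction Fe = 38.533 / 439.017 = 0.0878.

8.78 wt%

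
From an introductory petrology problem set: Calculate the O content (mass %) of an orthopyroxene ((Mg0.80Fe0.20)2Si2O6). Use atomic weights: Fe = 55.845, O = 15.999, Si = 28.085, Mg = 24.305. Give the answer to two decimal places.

Molar mass of (Mg0.80Fe0.20)2Si2O6: 1.60·24.305 + 0.40·55.845 + 2·28.085 + 6·15.999 = 213.390 g/mol.
Mass of O per formula unit: 6 × 15.999 = 95.994 g.
Weight fraction O = 95.994 / 213.390 = 0.4499.

44.99 mass %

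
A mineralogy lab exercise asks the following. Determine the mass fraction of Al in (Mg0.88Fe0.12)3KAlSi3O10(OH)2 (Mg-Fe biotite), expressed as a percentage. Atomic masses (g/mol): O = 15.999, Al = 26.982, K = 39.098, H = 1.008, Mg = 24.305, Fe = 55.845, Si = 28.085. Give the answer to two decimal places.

Formula mass = 2.64·24.305 + 0.36·55.845 + 1·39.098 + 1·26.982 + 3·28.085 + 12·15.999 + 2·1.008 = 428.608 g/mol, of which 26.982 g is Al.
So Al makes up 26.982/428.608 = 0.0630 of the mass, i.e. 6.30%.

6.30 mass %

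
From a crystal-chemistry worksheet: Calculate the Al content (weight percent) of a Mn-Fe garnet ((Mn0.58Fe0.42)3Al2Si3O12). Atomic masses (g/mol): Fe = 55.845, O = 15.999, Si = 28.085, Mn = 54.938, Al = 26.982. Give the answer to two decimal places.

Molar mass of (Mn0.58Fe0.42)3Al2Si3O12: 1.74*54.938 + 1.26*55.845 + 2*26.982 + 3*28.085 + 12*15.999 = 496.164 g/mol.
Mass of Al per formula unit: 2 × 26.982 = 53.964 g.
Weight fraction Al = 53.964 / 496.164 = 0.1088.

10.88 weight percent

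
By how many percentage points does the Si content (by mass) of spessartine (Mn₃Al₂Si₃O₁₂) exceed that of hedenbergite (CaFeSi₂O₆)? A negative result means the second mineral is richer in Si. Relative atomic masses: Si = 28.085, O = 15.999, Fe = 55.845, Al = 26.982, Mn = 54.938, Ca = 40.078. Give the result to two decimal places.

M(Mn₃Al₂Si₃O₁₂) = 495.021 g/mol, so wt% Si = 84.255/495.021 × 100 = 17.02%.
M(CaFeSi₂O₆) = 248.087 g/mol, so wt% Si = 56.170/248.087 × 100 = 22.64%.
17.02 − 22.64 = -5.62 pp.

-5.62 percentage points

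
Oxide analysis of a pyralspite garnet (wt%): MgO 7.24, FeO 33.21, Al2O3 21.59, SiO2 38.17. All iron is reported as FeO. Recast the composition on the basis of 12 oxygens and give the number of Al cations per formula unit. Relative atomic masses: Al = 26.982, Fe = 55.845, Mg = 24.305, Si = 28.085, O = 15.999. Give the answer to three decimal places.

1.995 Al apfu

MgO: 7.24/40.304 = 0.17963 mol → 0.17963 mol Mg, 0.17963 mol O.
FeO: 33.21/71.844 = 0.46225 mol → 0.46225 mol Fe, 0.46225 mol O.
Al2O3: 21.59/101.961 = 0.21175 mol → 0.42350 mol Al, 0.63525 mol O.
SiO2: 38.17/60.083 = 0.63529 mol → 0.63529 mol Si, 1.27058 mol O.
Total oxygen = 2.54771 mol. Normalization factor = 12/2.54771 = 4.71011.
Al per 12 O = 0.42350 × 4.71011 = 1.995.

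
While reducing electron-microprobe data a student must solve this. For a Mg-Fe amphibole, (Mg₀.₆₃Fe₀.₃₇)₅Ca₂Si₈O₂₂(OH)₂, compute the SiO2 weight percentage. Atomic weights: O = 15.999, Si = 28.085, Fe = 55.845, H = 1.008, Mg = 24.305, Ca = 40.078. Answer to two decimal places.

55.20 wt%

Formula mass = 870.702 g/mol.
8 Si → 8.0000 mol SiO2 per formula unit; M(SiO2) = 60.083, so SiO2 mass = 480.664 g.
480.664/870.702 × 100 = 55.20 wt%.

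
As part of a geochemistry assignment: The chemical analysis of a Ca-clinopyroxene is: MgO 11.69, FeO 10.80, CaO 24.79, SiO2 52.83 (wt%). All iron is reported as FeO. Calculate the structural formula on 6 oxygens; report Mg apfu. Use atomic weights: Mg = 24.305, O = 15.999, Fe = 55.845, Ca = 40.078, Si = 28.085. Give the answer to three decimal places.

0.659 Mg apfu

MgO (M=40.304): mol = 0.29005; Mg = 0.29005, O = 0.29005.
FeO (M=71.844): mol = 0.15033; Fe = 0.15033, O = 0.15033.
CaO (M=56.077): mol = 0.44207; Ca = 0.44207, O = 0.44207.
SiO2 (M=60.083): mol = 0.87928; Si = 0.87928, O = 1.75856.
ΣO = 2.64101; factor = 6/ΣO = 2.27186.
Mg apfu = 0.29005 × 2.27186 = 0.659.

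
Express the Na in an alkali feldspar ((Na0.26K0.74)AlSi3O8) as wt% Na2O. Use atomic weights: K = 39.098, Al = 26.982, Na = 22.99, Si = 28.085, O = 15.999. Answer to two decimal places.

2.94 wt%

Molar mass of (Na0.26K0.74)AlSi3O8 = 0.26·22.99 + 0.74·39.098 + 1·26.982 + 3·28.085 + 8·15.999 = 274.139 g/mol.
Each formula unit contains 0.26 Na, equivalent to 0.26/2 = 0.1300 mol Na2O.
M(Na2O) = 2×22.99 + 1×15.999 = 61.979 g/mol.
Mass of Na2O per formula unit = 0.1300 × 61.979 = 8.057 g.
Na2O wt% = 8.057 / 274.139 × 100 = 2.94%.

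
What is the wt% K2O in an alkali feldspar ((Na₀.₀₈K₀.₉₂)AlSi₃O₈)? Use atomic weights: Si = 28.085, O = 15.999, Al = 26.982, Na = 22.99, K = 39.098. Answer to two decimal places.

M((Na₀.₀₈K₀.₉₂)AlSi₃O₈) = 277.038 g/mol; M(K2O) = 94.195 g/mol.
Moles K2O per formula unit = 0.92 K ÷ 2 = 0.4600.
K2O fraction = (0.4600 × 94.195) / 277.038 = 43.330/277.038 = 0.1564.

15.64 wt%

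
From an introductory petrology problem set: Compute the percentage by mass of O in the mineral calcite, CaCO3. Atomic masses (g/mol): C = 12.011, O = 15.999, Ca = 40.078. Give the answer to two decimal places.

Formula mass = 1·40.078 + 1·12.011 + 3·15.999 = 100.086 g/mol, of which 47.997 g is O.
So O makes up 47.997/100.086 = 0.4796 of the mass, i.e. 47.96%.

47.96 wt%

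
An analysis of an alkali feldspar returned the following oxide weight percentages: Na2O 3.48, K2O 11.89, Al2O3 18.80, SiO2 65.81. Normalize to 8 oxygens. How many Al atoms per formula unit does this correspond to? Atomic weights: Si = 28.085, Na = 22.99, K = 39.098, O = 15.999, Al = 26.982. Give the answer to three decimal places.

3.48 wt% Na2O ÷ 61.979 g/mol = 0.05615 mol, giving 0.11230 Na and 0.05615 O.
11.89 wt% K2O ÷ 94.195 g/mol = 0.12623 mol, giving 0.25246 K and 0.12623 O.
18.80 wt% Al2O3 ÷ 101.961 g/mol = 0.18438 mol, giving 0.36876 Al and 0.55314 O.
65.81 wt% SiO2 ÷ 60.083 g/mol = 1.09532 mol, giving 1.09532 Si and 2.19064 O.
Oxygen sums to 2.92616; scaling by 8/2.92616 = 2.73396 puts the formula on 8 O.
Al: 0.36876 × 2.73396 = 1.008 atoms per formula unit.

1.008 Al apfu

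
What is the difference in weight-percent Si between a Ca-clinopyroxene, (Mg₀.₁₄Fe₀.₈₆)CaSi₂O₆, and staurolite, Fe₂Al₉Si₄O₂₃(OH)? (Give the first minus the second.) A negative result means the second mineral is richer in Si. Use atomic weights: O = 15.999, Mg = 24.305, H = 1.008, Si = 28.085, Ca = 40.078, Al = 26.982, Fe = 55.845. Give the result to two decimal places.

First mineral: 56.170 g Si in 243.671 g formula = 23.05 wt% Si.
Second mineral: 112.340 g Si in 851.852 g formula = 13.19 wt% Si.
23.05% − 13.19% gives a difference of 9.86 percentage points.

9.86 percentage points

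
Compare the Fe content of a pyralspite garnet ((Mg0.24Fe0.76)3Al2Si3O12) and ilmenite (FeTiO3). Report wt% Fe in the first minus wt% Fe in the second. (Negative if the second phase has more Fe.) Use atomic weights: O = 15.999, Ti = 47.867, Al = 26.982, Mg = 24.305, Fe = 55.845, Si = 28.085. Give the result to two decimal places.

First mineral: 127.327 g Fe in 475.033 g formula = 26.80 wt% Fe.
Second mineral: 55.845 g Fe in 151.709 g formula = 36.81 wt% Fe.
26.80% − 36.81% gives a difference of -10.01 percentage points.

-10.01 percentage points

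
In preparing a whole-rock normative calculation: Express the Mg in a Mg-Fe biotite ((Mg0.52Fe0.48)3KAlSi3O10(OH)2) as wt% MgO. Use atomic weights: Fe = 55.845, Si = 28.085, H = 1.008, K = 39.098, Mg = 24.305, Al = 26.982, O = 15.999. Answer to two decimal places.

13.59 wt%

Formula mass = 462.672 g/mol.
1.56 Mg → 1.5600 mol MgO per formula unit; M(MgO) = 40.304, so MgO mass = 62.874 g.
62.874/462.672 × 100 = 13.59 wt%.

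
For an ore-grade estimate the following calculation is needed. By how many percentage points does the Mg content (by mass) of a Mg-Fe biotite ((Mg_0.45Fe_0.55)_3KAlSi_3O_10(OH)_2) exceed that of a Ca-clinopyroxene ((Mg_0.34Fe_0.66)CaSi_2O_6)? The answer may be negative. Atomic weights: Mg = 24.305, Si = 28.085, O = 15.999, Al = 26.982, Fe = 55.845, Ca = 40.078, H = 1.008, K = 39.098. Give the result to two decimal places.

M((Mg_0.45Fe_0.55)_3KAlSi_3O_10(OH)_2) = 469.295 g/mol, so wt% Mg = 32.812/469.295 × 100 = 6.99%.
M((Mg_0.34Fe_0.66)CaSi_2O_6) = 237.363 g/mol, so wt% Mg = 8.264/237.363 × 100 = 3.48%.
6.99 − 3.48 = 3.51 pp.

3.51 percentage points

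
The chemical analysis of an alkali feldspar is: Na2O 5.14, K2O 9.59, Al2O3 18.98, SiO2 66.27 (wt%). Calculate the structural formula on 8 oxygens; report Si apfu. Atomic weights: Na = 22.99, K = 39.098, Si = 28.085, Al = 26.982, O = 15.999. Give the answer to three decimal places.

Na2O: 5.14/61.979 = 0.08293 mol → 0.16586 mol Na, 0.08293 mol O.
K2O: 9.59/94.195 = 0.10181 mol → 0.20362 mol K, 0.10181 mol O.
Al2O3: 18.98/101.961 = 0.18615 mol → 0.37230 mol Al, 0.55845 mol O.
SiO2: 66.27/60.083 = 1.10297 mol → 1.10297 mol Si, 2.20594 mol O.
Total oxygen = 2.94913 mol. Normalization factor = 8/2.94913 = 2.71266.
Si per 8 O = 1.10297 × 2.71266 = 2.992.

2.992 Si apfu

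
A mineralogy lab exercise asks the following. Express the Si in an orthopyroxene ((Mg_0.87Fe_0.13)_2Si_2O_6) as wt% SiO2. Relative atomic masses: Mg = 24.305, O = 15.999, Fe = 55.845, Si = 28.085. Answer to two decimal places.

Molar mass of (Mg_0.87Fe_0.13)_2Si_2O_6 = 1.74*24.305 + 0.26*55.845 + 2*28.085 + 6*15.999 = 208.974 g/mol.
Each formula unit contains 2 Si, equivalent to 2/1 = 2.0000 mol SiO2.
M(SiO2) = 1×28.085 + 2×15.999 = 60.083 g/mol.
Mass of SiO2 per formula unit = 2.0000 × 60.083 = 120.166 g.
SiO2 wt% = 120.166 / 208.974 × 100 = 57.50%.

57.50 wt%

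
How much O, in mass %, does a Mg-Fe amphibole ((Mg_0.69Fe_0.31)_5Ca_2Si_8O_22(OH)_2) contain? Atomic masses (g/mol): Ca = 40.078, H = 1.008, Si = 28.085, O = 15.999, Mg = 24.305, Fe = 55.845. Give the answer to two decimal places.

M((Mg_0.69Fe_0.31)_5Ca_2Si_8O_22(OH)_2) = 861.240 g/mol.
O contributes 24 × 15.999 = 383.976 g per mole.
383.976/861.240 = 0.4458 → 44.58%.

44.58 mass %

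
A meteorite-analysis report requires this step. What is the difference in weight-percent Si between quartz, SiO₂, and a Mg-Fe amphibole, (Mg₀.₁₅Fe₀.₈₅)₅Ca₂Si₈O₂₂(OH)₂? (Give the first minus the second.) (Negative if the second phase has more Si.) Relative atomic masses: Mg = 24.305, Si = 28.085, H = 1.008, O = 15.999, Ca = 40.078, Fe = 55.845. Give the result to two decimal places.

First mineral: 28.085 g Si in 60.083 g formula = 46.74 wt% Si.
Second mineral: 224.680 g Si in 946.398 g formula = 23.74 wt% Si.
46.74% − 23.74% gives a difference of 23.00 percentage points.

23.00 percentage points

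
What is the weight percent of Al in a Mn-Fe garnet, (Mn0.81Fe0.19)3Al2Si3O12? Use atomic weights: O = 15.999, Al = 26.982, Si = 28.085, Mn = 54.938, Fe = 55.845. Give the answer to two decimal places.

Molar mass of (Mn0.81Fe0.19)3Al2Si3O12: 2.43*54.938 + 0.57*55.845 + 2*26.982 + 3*28.085 + 12*15.999 = 495.538 g/mol.
Mass of Al per formula unit: 2 × 26.982 = 53.964 g.
Weight fraction Al = 53.964 / 495.538 = 0.1089.

10.89 wt%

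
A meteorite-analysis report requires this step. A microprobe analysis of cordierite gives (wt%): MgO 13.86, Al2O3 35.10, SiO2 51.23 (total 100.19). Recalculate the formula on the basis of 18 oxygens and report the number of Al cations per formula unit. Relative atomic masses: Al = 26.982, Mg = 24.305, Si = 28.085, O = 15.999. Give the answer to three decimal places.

MgO: 13.86/40.304 = 0.34389 mol → 0.34389 mol Mg, 0.34389 mol O.
Al2O3: 35.10/101.961 = 0.34425 mol → 0.68850 mol Al, 1.03275 mol O.
SiO2: 51.23/60.083 = 0.85265 mol → 0.85265 mol Si, 1.70530 mol O.
Total oxygen = 3.08194 mol. Normalization factor = 18/3.08194 = 5.84048.
Al per 18 O = 0.68850 × 5.84048 = 4.021.

4.021 Al apfu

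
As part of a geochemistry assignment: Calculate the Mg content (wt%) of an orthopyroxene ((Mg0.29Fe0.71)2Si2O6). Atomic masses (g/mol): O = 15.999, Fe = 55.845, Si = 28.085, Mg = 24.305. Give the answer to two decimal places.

Molar mass of (Mg0.29Fe0.71)2Si2O6: 0.58×24.305 + 1.42×55.845 + 2×28.085 + 6×15.999 = 245.561 g/mol.
Mass of Mg per formula unit: 0.58 × 24.305 = 14.097 g.
Weight fraction Mg = 14.097 / 245.561 = 0.0574.

5.74 wt%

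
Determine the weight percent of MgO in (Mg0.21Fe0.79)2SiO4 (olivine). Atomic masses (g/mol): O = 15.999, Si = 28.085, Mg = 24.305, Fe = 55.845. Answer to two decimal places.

8.88 wt%

M((Mg0.21Fe0.79)2SiO4) = 190.524 g/mol; M(MgO) = 40.304 g/mol.
Moles MgO per formula unit = 0.42 Mg ÷ 1 = 0.4200.
MgO fraction = (0.4200 × 40.304) / 190.524 = 16.928/190.524 = 0.0888.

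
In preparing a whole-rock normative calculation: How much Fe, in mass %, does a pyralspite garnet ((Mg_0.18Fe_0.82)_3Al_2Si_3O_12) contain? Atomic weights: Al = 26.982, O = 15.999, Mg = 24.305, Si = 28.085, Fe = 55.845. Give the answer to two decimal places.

Formula mass = 0.54*24.305 + 2.46*55.845 + 2*26.982 + 3*28.085 + 12*15.999 = 480.710 g/mol, of which 137.379 g is Fe.
So Fe makes up 137.379/480.710 = 0.2858 of the mass, i.e. 28.58%.

28.58 mass %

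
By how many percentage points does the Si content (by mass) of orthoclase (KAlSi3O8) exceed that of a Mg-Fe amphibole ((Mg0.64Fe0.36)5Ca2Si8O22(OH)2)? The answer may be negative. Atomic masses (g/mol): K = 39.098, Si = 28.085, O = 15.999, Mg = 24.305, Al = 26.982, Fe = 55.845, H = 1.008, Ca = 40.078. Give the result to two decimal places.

4.42 percentage points

M(KAlSi3O8) = 278.327 g/mol, so wt% Si = 84.255/278.327 × 100 = 30.27%.
M((Mg0.64Fe0.36)5Ca2Si8O22(OH)2) = 869.125 g/mol, so wt% Si = 224.680/869.125 × 100 = 25.85%.
30.27 − 25.85 = 4.42 pp.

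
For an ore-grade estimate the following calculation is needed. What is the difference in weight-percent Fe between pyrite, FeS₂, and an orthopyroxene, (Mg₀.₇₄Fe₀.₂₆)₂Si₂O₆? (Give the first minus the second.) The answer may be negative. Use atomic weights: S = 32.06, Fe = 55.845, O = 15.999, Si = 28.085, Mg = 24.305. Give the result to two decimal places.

33.18 percentage points

Fe in FeS₂: molar mass 119.965 g/mol; 1×55.845 = 55.845 g → 46.55 wt%.
Fe in (Mg₀.₇₄Fe₀.₂₆)₂Si₂O₆: molar mass 217.175 g/mol; 0.52×55.845 = 29.039 g → 13.37 wt%.
Difference = 46.55 − 13.37 = 33.18 percentage points.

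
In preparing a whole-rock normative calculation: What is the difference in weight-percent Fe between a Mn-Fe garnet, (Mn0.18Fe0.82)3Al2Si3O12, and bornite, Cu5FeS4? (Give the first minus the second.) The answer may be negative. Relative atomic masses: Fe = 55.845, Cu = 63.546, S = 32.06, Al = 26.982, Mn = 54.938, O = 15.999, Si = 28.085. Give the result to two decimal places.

Fe in (Mn0.18Fe0.82)3Al2Si3O12: molar mass 497.252 g/mol; 2.46×55.845 = 137.379 g → 27.63 wt%.
Fe in Cu5FeS4: molar mass 501.815 g/mol; 1×55.845 = 55.845 g → 11.13 wt%.
Difference = 27.63 − 11.13 = 16.50 percentage points.

16.50 percentage points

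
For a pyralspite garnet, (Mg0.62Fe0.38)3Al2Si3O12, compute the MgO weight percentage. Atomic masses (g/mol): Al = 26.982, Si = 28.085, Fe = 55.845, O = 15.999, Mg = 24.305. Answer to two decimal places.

17.07 wt%

M((Mg0.62Fe0.38)3Al2Si3O12) = 439.078 g/mol; M(MgO) = 40.304 g/mol.
Moles MgO per formula unit = 1.86 Mg ÷ 1 = 1.8600.
MgO fraction = (1.8600 × 40.304) / 439.078 = 74.965/439.078 = 0.1707.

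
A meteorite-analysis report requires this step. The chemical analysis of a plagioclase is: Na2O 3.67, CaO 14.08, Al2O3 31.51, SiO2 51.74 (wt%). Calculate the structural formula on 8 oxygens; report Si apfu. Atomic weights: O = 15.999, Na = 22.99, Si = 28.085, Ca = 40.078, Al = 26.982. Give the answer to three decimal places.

2.328 Si apfu

Na2O: 3.67/61.979 = 0.05921 mol → 0.11842 mol Na, 0.05921 mol O.
CaO: 14.08/56.077 = 0.25108 mol → 0.25108 mol Ca, 0.25108 mol O.
Al2O3: 31.51/101.961 = 0.30904 mol → 0.61808 mol Al, 0.92712 mol O.
SiO2: 51.74/60.083 = 0.86114 mol → 0.86114 mol Si, 1.72228 mol O.
Total oxygen = 2.95969 mol. Normalization factor = 8/2.95969 = 2.70299.
Si per 8 O = 0.86114 × 2.70299 = 2.328.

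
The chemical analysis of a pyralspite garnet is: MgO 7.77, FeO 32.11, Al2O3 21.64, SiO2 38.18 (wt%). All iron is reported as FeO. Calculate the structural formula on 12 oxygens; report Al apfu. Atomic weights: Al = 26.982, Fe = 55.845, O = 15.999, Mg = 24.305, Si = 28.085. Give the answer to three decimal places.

2.000 Al apfu

7.77 wt% MgO ÷ 40.304 g/mol = 0.19278 mol, giving 0.19278 Mg and 0.19278 O.
32.11 wt% FeO ÷ 71.844 g/mol = 0.44694 mol, giving 0.44694 Fe and 0.44694 O.
21.64 wt% Al2O3 ÷ 101.961 g/mol = 0.21224 mol, giving 0.42448 Al and 0.63672 O.
38.18 wt% SiO2 ÷ 60.083 g/mol = 0.63545 mol, giving 0.63545 Si and 1.27090 O.
Oxygen sums to 2.54734; scaling by 12/2.54734 = 4.71080 puts the formula on 12 O.
Al: 0.42448 × 4.71080 = 2.000 atoms per formula unit.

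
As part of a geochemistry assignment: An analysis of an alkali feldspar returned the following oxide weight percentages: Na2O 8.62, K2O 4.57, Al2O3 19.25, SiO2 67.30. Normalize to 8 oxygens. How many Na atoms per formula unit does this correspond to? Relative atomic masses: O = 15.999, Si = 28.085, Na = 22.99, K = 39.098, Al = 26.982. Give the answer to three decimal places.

Na2O: 8.62/61.979 = 0.13908 mol → 0.27816 mol Na, 0.13908 mol O.
K2O: 4.57/94.195 = 0.04852 mol → 0.09704 mol K, 0.04852 mol O.
Al2O3: 19.25/101.961 = 0.18880 mol → 0.37760 mol Al, 0.56640 mol O.
SiO2: 67.30/60.083 = 1.12012 mol → 1.12012 mol Si, 2.24024 mol O.
Total oxygen = 2.99424 mol. Normalization factor = 8/2.99424 = 2.67180.
Na per 8 O = 0.27816 × 2.67180 = 0.743.

0.743 Na apfu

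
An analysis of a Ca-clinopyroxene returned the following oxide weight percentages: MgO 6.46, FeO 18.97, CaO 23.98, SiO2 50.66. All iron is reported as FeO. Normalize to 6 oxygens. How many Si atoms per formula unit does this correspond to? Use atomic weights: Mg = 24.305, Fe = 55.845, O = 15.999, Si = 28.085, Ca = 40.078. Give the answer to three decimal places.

1.993 Si apfu

6.46 wt% MgO ÷ 40.304 g/mol = 0.16028 mol, giving 0.16028 Mg and 0.16028 O.
18.97 wt% FeO ÷ 71.844 g/mol = 0.26404 mol, giving 0.26404 Fe and 0.26404 O.
23.98 wt% CaO ÷ 56.077 g/mol = 0.42763 mol, giving 0.42763 Ca and 0.42763 O.
50.66 wt% SiO2 ÷ 60.083 g/mol = 0.84317 mol, giving 0.84317 Si and 1.68634 O.
Oxygen sums to 2.53829; scaling by 6/2.53829 = 2.36380 puts the formula on 6 O.
Si: 0.84317 × 2.36380 = 1.993 atoms per formula unit.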